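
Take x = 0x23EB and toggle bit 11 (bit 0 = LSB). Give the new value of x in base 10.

x = 010001111101011
bit 11 is currently 0; toggle it via x ^ (1 << 11) = x ^ 2048
→ 010101111101011 = 11243

11243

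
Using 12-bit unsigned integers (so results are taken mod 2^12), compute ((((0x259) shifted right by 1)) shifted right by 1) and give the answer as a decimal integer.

0x259 = 001001011001
→ shifted right by 1 → 000100101100 = 300
→ shifted right by 1 → 000010010110 = 150

150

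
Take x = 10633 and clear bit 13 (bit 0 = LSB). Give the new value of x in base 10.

2441

x = 10100110001001
bit 13 is currently 1; clear it via x & ~(1 << 13) = x & ~8192
→ 00100110001001 = 2441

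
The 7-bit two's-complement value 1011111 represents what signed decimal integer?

-33

pattern = 1011111 (MSB is 1 ⇒ negative)
Invert: 0100000, add 1 → 0100001 = 33, so the value is -33.
(Equivalently: 95 - 2^7 = 95 - 128 = -33.)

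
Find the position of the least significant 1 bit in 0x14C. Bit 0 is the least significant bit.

2

0x14C = 101001100
Trailing zeros: 2, so the lowest set bit is bit 2 (value 4).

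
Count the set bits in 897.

897 = 1110000001
Count the 1s: 1 + 1 + 1 + 1 = 4

4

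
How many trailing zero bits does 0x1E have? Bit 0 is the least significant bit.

0x1E = 11110
Trailing zeros: 1, so the lowest set bit is bit 1 (value 2).

1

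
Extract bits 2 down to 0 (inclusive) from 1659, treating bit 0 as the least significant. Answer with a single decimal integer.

3

v = 11001111011
Shift right by 0: 11001111011
Mask low 3 bits: 011 = 3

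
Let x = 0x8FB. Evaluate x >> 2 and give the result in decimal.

574

0x8FB = 100011111011
shift right by 2 → 001000111110 = 574
(equivalently, floor(2299 / 4))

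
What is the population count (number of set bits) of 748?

748 = 1011101100
Count the 1s: 1 + 1 + 1 + 1 + 1 + 1 = 6

6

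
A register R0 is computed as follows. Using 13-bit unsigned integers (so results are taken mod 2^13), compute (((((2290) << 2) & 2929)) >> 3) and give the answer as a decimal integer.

104

2290 = 0100011110010
→ << 2 (mod 2^13) → 0001111001000 = 968
2929 = 0101101110001
→ & → 0001101000000 = 832
→ >> 3 → 0000001101000 = 104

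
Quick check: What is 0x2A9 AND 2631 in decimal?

513

0x2A9 = 001010101001
2631 = 101001000111
AND → 001000000001 = 513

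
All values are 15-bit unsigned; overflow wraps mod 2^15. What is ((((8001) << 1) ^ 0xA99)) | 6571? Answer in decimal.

15803

8001 = 001111101000001
→ << 1 (mod 2^15) → 011111010000010 = 16002
0xA99 = 000101010011001
→ ^ → 011010000011011 = 13339
6571 = 001100110101011
→ | → 011110110111011 = 15803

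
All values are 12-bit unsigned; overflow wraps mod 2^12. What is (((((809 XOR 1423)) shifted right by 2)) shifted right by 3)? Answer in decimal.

53

809 = 001100101001
1423 = 010110001111
→ XOR → 011010100110 = 1702
→ shifted right by 2 → 000110101001 = 425
→ shifted right by 3 → 000000110101 = 53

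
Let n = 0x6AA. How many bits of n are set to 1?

0x6AA = 11010101010
Count the 1s: 1 + 1 + 1 + 1 + 1 + 1 = 6

6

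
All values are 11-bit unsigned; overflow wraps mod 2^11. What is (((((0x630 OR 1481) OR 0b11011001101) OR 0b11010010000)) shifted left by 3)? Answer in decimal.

0x630 = 11000110000
1481 = 10111001001
→ OR → 11111111001 = 2041
0b11011001101 = 11011001101
→ OR → 11111111101 = 2045
0b11010010000 = 11010010000
→ OR → 11111111101 = 2045
→ shifted left by 3 (mod 2^11) → 11111101000 = 2024

2024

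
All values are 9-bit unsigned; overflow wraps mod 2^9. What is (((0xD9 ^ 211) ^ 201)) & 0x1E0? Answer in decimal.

192

0xD9 = 011011001
211 = 011010011
→ ^ → 000001010 = 10
201 = 011001001
→ ^ → 011000011 = 195
0x1E0 = 111100000
→ & → 011000000 = 192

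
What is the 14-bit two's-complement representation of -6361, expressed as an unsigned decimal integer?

6361 in 14 bits: 01100011011001
Invert: 10011100100110
Add 1:  10011100100111 = 10023
(Check: 2^14 - 6361 = 16384 - 6361 = 10023.)

10023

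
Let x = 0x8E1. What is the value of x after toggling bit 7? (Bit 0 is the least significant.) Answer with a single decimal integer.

2145

x = 100011100001
bit 7 is currently 1; toggle it via x ^ (1 << 7) = x ^ 128
→ 100001100001 = 2145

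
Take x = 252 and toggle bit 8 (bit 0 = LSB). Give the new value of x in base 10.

x = 000011111100
bit 8 is currently 0; toggle it via x ^ (1 << 8) = x ^ 256
→ 000111111100 = 508

508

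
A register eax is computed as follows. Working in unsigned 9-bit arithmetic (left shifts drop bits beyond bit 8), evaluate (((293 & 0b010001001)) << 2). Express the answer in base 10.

293 = 100100101
0b010001001 = 010001001
→ & → 000000001 = 1
→ << 2 (mod 2^9) → 000000100 = 4

4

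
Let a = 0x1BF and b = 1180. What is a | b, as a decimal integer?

1471

0x1BF = 00110111111
1180 = 10010011100
 OR → 10110111111 = 1471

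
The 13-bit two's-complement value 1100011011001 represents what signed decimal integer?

pattern = 1100011011001 (MSB is 1 ⇒ negative)
Invert: 0011100100110, add 1 → 0011100100111 = 1831, so the value is -1831.
(Equivalently: 6361 - 2^13 = 6361 - 8192 = -1831.)

-1831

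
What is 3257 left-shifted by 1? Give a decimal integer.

3257 = 0110010111001
shift left by 1 → 1100101110010 = 6514
(equivalently, 3257 × 2^1 = 3257 × 2)

6514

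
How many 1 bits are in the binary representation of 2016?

6

2016 = 11111100000
Count the 1s: 1 + 1 + 1 + 1 + 1 + 1 = 6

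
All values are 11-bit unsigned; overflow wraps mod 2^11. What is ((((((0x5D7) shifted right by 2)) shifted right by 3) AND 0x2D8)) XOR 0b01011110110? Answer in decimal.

766

0x5D7 = 10111010111
→ shifted right by 2 → 00101110101 = 373
→ shifted right by 3 → 00000101110 = 46
0x2D8 = 01011011000
→ AND → 00000001000 = 8
0b01011110110 = 01011110110
→ XOR → 01011111110 = 766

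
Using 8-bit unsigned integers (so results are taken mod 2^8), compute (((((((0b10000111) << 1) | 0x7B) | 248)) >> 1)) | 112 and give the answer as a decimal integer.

0b10000111 = 10000111
→ << 1 (mod 2^8) → 00001110 = 14
0x7B = 01111011
→ | → 01111111 = 127
248 = 11111000
→ | → 11111111 = 255
→ >> 1 → 01111111 = 127
112 = 01110000
→ | → 01111111 = 127

127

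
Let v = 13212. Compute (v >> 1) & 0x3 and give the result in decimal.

2

v = 011001110011100
Shift right by 1: 01100111001110
Mask low 2 bits: 10 = 2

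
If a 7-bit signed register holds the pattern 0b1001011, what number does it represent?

pattern = 1001011 (MSB is 1 ⇒ negative)
Invert: 0110100, add 1 → 0110101 = 53, so the value is -53.
(Equivalently: 75 - 2^7 = 75 - 128 = -53.)

-53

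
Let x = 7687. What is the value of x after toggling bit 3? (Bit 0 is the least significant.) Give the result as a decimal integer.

x = 1111000000111
bit 3 is currently 0; toggle it via x ^ (1 << 3) = x ^ 8
→ 1111000001111 = 7695

7695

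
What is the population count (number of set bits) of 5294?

7

5294 = 1010010101110
Count the 1s: 1 + 1 + 1 + 1 + 1 + 1 + 1 = 7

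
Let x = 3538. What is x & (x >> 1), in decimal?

1216

x = 110111010010 = 3538
x>>1 = 011011101001
AND  = 010011000000 = 1216
(x & (x >> 1) has a 1 wherever x has two consecutive 1 bits.)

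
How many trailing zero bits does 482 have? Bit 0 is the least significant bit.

482 = 111100010
Trailing zeros: 1, so the lowest set bit is bit 1 (value 2).

1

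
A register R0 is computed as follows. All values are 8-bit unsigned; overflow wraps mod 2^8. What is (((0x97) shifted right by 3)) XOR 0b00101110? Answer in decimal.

0x97 = 10010111
→ shifted right by 3 → 00010010 = 18
0b00101110 = 00101110
→ XOR → 00111100 = 60

60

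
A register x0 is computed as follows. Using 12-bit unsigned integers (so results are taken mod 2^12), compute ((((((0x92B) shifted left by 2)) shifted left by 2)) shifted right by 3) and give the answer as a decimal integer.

86

0x92B = 100100101011
→ shifted left by 2 (mod 2^12) → 010010101100 = 1196
→ shifted left by 2 (mod 2^12) → 001010110000 = 688
→ shifted right by 3 → 000001010110 = 86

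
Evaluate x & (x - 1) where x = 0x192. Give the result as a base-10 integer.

400

x = 110010010 = 402
x - 1 = 110010001
AND   = 110010000 = 400
(x & (x - 1) clears the lowest set bit of x.)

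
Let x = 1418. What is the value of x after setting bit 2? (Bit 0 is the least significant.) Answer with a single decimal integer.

1422

x = 010110001010
bit 2 is currently 0; set it via x | (1 << 2) = x | 4
→ 010110001110 = 1422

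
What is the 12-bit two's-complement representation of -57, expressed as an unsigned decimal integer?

4039

57 in 12 bits: 000000111001
Invert: 111111000110
Add 1:  111111000111 = 4039
(Check: 2^12 - 57 = 4096 - 57 = 4039.)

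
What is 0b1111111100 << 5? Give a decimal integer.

x = 000001111111100
shift left by 5 → 111111110000000 = 32640
(equivalently, 1020 × 2^5 = 1020 × 32)

32640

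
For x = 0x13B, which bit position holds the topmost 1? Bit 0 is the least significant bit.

8

0x13B = 100111011
The topmost 1 is at position 8 (since 2^8 = 256 ≤ 315 < 512).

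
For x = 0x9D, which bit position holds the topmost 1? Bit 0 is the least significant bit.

7

0x9D = 10011101
The topmost 1 is at position 7 (since 2^7 = 128 ≤ 157 < 256).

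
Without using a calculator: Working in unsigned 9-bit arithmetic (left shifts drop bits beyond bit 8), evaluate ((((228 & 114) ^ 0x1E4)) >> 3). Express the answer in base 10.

48

228 = 011100100
114 = 001110010
→ & → 001100000 = 96
0x1E4 = 111100100
→ ^ → 110000100 = 388
→ >> 3 → 000110000 = 48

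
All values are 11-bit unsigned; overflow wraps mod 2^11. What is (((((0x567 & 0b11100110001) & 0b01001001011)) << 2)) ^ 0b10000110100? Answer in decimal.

1072

0x567 = 10101100111
0b11100110001 = 11100110001
→ & → 10100100001 = 1313
0b01001001011 = 01001001011
→ & → 00000000001 = 1
→ << 2 (mod 2^11) → 00000000100 = 4
0b10000110100 = 10000110100
→ ^ → 10000110000 = 1072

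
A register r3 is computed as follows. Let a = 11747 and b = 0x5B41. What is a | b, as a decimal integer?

11747 = 010110111100011
0x5B41 = 101101101000001
 OR → 111111111100011 = 32739

32739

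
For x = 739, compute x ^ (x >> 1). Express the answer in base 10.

914

x = 1011100011 = 739
x>>1 = 0101110001
XOR  = 1110010010 = 914
(x ^ (x >> 1) gives the standard binary-reflected Gray code of x.)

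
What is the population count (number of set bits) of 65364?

11

65364 = 1111111101010100
Count the 1s: 1 + 1 + 1 + 1 + 1 + 1 + 1 + 1 + 1 + 1 + 1 = 11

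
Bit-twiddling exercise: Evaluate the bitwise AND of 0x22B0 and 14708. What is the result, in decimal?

8240

0x22B0 = 10001010110000
14708 = 11100101110100
AND → 10000000110000 = 8240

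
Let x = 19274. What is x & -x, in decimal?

x = 100101101001010 = 19274
-x (two's complement) = …011010010110110
AND   = 000000000000010 = 2
(x & -x isolates the lowest set bit of x.)

2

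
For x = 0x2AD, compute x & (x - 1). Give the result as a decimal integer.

x = 1010101101 = 685
x - 1 = 1010101100
AND   = 1010101100 = 684
(x & (x - 1) clears the lowest set bit of x.)

684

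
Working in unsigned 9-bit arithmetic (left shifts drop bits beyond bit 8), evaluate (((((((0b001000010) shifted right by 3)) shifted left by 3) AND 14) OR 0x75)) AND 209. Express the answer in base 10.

81

0b001000010 = 001000010
→ shifted right by 3 → 000001000 = 8
→ shifted left by 3 (mod 2^9) → 001000000 = 64
14 = 000001110
→ AND → 000000000 = 0
0x75 = 001110101
→ OR → 001110101 = 117
209 = 011010001
→ AND → 001010001 = 81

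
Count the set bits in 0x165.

5

0x165 = 101100101
Count the 1s: 1 + 1 + 1 + 1 + 1 = 5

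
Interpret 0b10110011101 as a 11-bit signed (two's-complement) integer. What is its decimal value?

pattern = 10110011101 (MSB is 1 ⇒ negative)
Invert: 01001100010, add 1 → 01001100011 = 611, so the value is -611.
(Equivalently: 1437 - 2^11 = 1437 - 2048 = -611.)

-611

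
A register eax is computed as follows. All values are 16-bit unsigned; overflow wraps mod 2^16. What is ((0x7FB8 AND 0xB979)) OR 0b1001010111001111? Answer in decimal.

48639

0x7FB8 = 0111111110111000
0xB979 = 1011100101111001
→ AND → 0011100100111000 = 14648
0b1001010111001111 = 1001010111001111
→ OR → 1011110111111111 = 48639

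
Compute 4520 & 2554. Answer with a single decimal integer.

4520 = 1000110101000
2554 = 0100111111010
AND → 0000110101000 = 424

424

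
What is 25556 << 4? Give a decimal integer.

25556 = 0000110001111010100
shift left by 4 → 1100011110101000000 = 408896
(equivalently, 25556 × 2^4 = 25556 × 16)

408896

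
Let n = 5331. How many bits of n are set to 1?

5331 = 1010011010011
Count the 1s: 1 + 1 + 1 + 1 + 1 + 1 + 1 = 7

7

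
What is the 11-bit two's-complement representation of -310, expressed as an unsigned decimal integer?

310 in 11 bits: 00100110110
Invert: 11011001001
Add 1:  11011001010 = 1738
(Check: 2^11 - 310 = 2048 - 310 = 1738.)

1738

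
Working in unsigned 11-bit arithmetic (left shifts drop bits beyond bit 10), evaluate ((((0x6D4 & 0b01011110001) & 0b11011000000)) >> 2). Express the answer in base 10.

0x6D4 = 11011010100
0b01011110001 = 01011110001
→ & → 01011010000 = 720
0b11011000000 = 11011000000
→ & → 01011000000 = 704
→ >> 2 → 00010110000 = 176

176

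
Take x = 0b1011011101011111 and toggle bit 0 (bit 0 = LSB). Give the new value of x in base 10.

46942

x = 1011011101011111
bit 0 is currently 1; toggle it via x ^ (1 << 0) = x ^ 1
→ 1011011101011110 = 46942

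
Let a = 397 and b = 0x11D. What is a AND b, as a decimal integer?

397 = 110001101
0x11D = 100011101
AND → 100001101 = 269

269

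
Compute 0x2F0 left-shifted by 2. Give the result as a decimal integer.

3008

0x2F0 = 001011110000
shift left by 2 → 101111000000 = 3008
(equivalently, 752 × 2^2 = 752 × 4)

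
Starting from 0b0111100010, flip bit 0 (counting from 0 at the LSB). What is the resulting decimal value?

483

x = 0111100010
bit 0 is currently 0; toggle it via x ^ (1 << 0) = x ^ 1
→ 0111100011 = 483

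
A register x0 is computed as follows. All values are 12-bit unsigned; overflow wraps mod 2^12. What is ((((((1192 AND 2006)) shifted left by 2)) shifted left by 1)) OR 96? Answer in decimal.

1120

1192 = 010010101000
2006 = 011111010110
→ AND → 010010000000 = 1152
→ shifted left by 2 (mod 2^12) → 001000000000 = 512
→ shifted left by 1 (mod 2^12) → 010000000000 = 1024
96 = 000001100000
→ OR → 010001100000 = 1120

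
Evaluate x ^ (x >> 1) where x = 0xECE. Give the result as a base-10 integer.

2473

x = 111011001110 = 3790
x>>1 = 011101100111
XOR  = 100110101001 = 2473
(x ^ (x >> 1) gives the standard binary-reflected Gray code of x.)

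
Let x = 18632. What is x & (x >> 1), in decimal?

x = 100100011001000 = 18632
x>>1 = 010010001100100
AND  = 000000001000000 = 64
(x & (x >> 1) has a 1 wherever x has two consecutive 1 bits.)

64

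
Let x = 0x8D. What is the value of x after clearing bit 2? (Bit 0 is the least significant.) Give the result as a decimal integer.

137

x = 10001101
bit 2 is currently 1; clear it via x & ~(1 << 2) = x & ~4
→ 10001001 = 137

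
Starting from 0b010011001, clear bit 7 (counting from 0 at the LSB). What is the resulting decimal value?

x = 010011001
bit 7 is currently 1; clear it via x & ~(1 << 7) = x & ~128
→ 000011001 = 25

25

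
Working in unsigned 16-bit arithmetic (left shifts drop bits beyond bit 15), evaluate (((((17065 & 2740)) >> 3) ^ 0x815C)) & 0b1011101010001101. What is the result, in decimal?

32776

17065 = 0100001010101001
2740 = 0000101010110100
→ & → 0000001010100000 = 672
→ >> 3 → 0000000001010100 = 84
0x815C = 1000000101011100
→ ^ → 1000000100001000 = 33032
0b1011101010001101 = 1011101010001101
→ & → 1000000000001000 = 32776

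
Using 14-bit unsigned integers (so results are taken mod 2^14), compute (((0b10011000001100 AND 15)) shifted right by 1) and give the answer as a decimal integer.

0b10011000001100 = 10011000001100
15 = 00000000001111
→ AND → 00000000001100 = 12
→ shifted right by 1 → 00000000000110 = 6

6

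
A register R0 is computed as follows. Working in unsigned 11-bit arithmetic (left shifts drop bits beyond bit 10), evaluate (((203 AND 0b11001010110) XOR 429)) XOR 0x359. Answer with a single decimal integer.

694

203 = 00011001011
0b11001010110 = 11001010110
→ AND → 00001000010 = 66
429 = 00110101101
→ XOR → 00111101111 = 495
0x359 = 01101011001
→ XOR → 01010110110 = 694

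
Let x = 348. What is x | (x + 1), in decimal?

x = 101011100 = 348
x + 1 = 101011101
OR    = 101011101 = 349
(x | (x + 1) sets the lowest cleared bit.)

349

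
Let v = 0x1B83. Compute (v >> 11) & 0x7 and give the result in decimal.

3

v = 01101110000011
Shift right by 11: 011
Mask low 3 bits: 011 = 3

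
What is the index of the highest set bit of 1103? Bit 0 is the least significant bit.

1103 = 10001001111
The topmost 1 is at position 10 (since 2^10 = 1024 ≤ 1103 < 2048).

10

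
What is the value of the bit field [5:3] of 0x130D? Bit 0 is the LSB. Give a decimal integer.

v = 1001100001101
Shift right by 3: 1001100001
Mask low 3 bits: 001 = 1

1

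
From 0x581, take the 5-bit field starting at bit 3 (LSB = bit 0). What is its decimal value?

16

v = 010110000001
Shift right by 3: 010110000
Mask low 5 bits: 10000 = 16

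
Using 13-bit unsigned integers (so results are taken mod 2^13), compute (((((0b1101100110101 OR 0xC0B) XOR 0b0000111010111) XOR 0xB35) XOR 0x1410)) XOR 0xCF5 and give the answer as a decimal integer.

3384

0b1101100110101 = 1101100110101
0xC0B = 0110000001011
→ OR → 1111100111111 = 7999
0b0000111010111 = 0000111010111
→ XOR → 1111011101000 = 7912
0xB35 = 0101100110101
→ XOR → 1010111011101 = 5597
0x1410 = 1010000010000
→ XOR → 0000111001101 = 461
0xCF5 = 0110011110101
→ XOR → 0110100111000 = 3384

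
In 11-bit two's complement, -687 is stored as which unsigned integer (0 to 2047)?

687 in 11 bits: 01010101111
Invert: 10101010000
Add 1:  10101010001 = 1361
(Check: 2^11 - 687 = 2048 - 687 = 1361.)

1361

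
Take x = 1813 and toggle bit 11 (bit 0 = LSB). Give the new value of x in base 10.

3861

x = 011100010101
bit 11 is currently 0; toggle it via x ^ (1 << 11) = x ^ 2048
→ 111100010101 = 3861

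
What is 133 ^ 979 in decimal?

854

133 = 0010000101
979 = 1111010011
XOR → 1101010110 = 854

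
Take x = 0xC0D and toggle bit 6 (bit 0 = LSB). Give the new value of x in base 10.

3149

x = 110000001101
bit 6 is currently 0; toggle it via x ^ (1 << 6) = x ^ 64
→ 110001001101 = 3149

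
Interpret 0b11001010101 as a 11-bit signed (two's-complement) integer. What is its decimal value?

-427

pattern = 11001010101 (MSB is 1 ⇒ negative)
Invert: 00110101010, add 1 → 00110101011 = 427, so the value is -427.
(Equivalently: 1621 - 2^11 = 1621 - 2048 = -427.)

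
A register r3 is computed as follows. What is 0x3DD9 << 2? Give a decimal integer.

0x3DD9 = 0011110111011001
shift left by 2 → 1111011101100100 = 63332
(equivalently, 15833 × 2^2 = 15833 × 4)

63332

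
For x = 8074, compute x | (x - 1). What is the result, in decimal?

8075

x = 1111110001010 = 8074
x - 1 = 1111110001001
OR    = 1111110001011 = 8075
(x | (x - 1) sets all bits below the lowest set bit.)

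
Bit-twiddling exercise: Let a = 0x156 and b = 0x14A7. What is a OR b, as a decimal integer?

5623

0x156 = 0000101010110
0x14A7 = 1010010100111
 OR → 1010111110111 = 5623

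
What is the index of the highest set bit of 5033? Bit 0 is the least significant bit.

12

5033 = 1001110101001
The topmost 1 is at position 12 (since 2^12 = 4096 ≤ 5033 < 8192).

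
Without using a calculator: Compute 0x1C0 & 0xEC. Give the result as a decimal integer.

192

0x1C0 = 111000000
0xEC = 011101100
AND → 011000000 = 192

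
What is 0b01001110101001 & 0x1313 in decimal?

a = 1001110101001
0x1313 = 1001100010011
AND → 1001100000001 = 4865

4865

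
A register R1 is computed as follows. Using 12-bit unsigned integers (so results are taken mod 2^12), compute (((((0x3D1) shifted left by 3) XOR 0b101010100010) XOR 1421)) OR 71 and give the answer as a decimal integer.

0x3D1 = 001111010001
→ shifted left by 3 (mod 2^12) → 111010001000 = 3720
0b101010100010 = 101010100010
→ XOR → 010000101010 = 1066
1421 = 010110001101
→ XOR → 000110100111 = 423
71 = 000001000111
→ OR → 000111100111 = 487

487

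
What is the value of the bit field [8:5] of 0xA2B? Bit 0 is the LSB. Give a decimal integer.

v = 101000101011
Shift right by 5: 1010001
Mask low 4 bits: 0001 = 1

1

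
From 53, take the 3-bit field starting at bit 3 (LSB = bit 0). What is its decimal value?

6

v = 00000110101
Shift right by 3: 00000110
Mask low 3 bits: 110 = 6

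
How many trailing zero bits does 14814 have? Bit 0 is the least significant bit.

1

14814 = 11100111011110
Trailing zeros: 1, so the lowest set bit is bit 1 (value 2).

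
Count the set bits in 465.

465 = 111010001
Count the 1s: 1 + 1 + 1 + 1 + 1 = 5

5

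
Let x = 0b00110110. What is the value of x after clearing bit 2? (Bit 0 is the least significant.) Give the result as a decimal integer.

x = 00110110
bit 2 is currently 1; clear it via x & ~(1 << 2) = x & ~4
→ 00110010 = 50

50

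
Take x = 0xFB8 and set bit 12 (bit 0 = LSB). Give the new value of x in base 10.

8120

x = 00111110111000
bit 12 is currently 0; set it via x | (1 << 12) = x | 4096
→ 01111110111000 = 8120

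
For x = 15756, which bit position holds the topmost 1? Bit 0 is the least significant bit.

15756 = 11110110001100
The topmost 1 is at position 13 (since 2^13 = 8192 ≤ 15756 < 16384).

13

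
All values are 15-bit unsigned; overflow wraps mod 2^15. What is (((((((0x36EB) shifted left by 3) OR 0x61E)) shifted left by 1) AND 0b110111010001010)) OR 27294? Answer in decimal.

28318

0x36EB = 011011011101011
→ shifted left by 3 (mod 2^15) → 011011101011000 = 14168
0x61E = 000011000011110
→ OR → 011011101011110 = 14174
→ shifted left by 1 (mod 2^15) → 110111010111100 = 28348
0b110111010001010 = 110111010001010
→ AND → 110111010001000 = 28296
27294 = 110101010011110
→ OR → 110111010011110 = 28318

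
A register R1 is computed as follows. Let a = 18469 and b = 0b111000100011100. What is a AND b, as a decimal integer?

18469 = 100100000100101
b = 111000100011100
AND → 100000000000100 = 16388

16388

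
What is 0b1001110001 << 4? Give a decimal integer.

10000

x = 00001001110001
shift left by 4 → 10011100010000 = 10000
(equivalently, 625 × 2^4 = 625 × 16)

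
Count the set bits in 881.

6

881 = 1101110001
Count the 1s: 1 + 1 + 1 + 1 + 1 + 1 = 6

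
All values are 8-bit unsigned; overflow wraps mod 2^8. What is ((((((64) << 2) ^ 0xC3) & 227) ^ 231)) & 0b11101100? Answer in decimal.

64 = 01000000
→ << 2 (mod 2^8) → 00000000 = 0
0xC3 = 11000011
→ ^ → 11000011 = 195
227 = 11100011
→ & → 11000011 = 195
231 = 11100111
→ ^ → 00100100 = 36
0b11101100 = 11101100
→ & → 00100100 = 36

36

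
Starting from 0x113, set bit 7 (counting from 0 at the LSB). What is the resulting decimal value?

x = 0100010011
bit 7 is currently 0; set it via x | (1 << 7) = x | 128
→ 0110010011 = 403

403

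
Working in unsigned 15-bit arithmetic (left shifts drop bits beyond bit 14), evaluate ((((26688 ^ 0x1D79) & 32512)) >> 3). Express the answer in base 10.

26688 = 110100001000000
0x1D79 = 001110101111001
→ ^ → 111010100111001 = 30009
32512 = 111111100000000
→ & → 111010100000000 = 29952
→ >> 3 → 000111010100000 = 3744

3744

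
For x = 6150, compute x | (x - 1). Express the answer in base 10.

x = 1100000000110 = 6150
x - 1 = 1100000000101
OR    = 1100000000111 = 6151
(x | (x - 1) sets all bits below the lowest set bit.)

6151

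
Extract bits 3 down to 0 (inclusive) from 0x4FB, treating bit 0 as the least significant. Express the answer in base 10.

11

v = 00010011111011
Shift right by 0: 00010011111011
Mask low 4 bits: 1011 = 11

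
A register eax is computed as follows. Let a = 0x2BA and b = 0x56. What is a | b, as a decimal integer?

766

0x2BA = 1010111010
0x56 = 0001010110
 OR → 1011111110 = 766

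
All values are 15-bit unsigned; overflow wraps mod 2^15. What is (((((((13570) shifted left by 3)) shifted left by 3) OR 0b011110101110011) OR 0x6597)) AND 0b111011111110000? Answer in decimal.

13570 = 011010100000010
→ shifted left by 3 (mod 2^15) → 010100000010000 = 10256
→ shifted left by 3 (mod 2^15) → 100000010000000 = 16512
0b011110101110011 = 011110101110011
→ OR → 111110111110011 = 32243
0x6597 = 110010110010111
→ OR → 111110111110111 = 32247
0b111011111110000 = 111011111110000
→ AND → 111010111110000 = 30192

30192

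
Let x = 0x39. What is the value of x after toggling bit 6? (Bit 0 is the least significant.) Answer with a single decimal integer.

121

x = 00111001
bit 6 is currently 0; toggle it via x ^ (1 << 6) = x ^ 64
→ 01111001 = 121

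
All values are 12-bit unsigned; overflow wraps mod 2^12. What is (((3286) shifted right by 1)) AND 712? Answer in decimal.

3286 = 110011010110
→ shifted right by 1 → 011001101011 = 1643
712 = 001011001000
→ AND → 001001001000 = 584

584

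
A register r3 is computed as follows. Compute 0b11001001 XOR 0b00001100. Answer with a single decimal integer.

a = 11001001
b = 00001100
XOR → 11000101 = 197

197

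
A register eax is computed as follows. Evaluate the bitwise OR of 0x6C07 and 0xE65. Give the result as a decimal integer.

28263

0x6C07 = 110110000000111
0xE65 = 000111001100101
 OR → 110111001100111 = 28263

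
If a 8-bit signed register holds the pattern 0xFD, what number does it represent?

-3

pattern = 11111101 (MSB is 1 ⇒ negative)
Invert: 00000010, add 1 → 00000011 = 3, so the value is -3.
(Equivalently: 253 - 2^8 = 253 - 256 = -3.)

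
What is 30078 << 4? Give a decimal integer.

30078 = 0000111010101111110
shift left by 4 → 1110101011111100000 = 481248
(equivalently, 30078 × 2^4 = 30078 × 16)

481248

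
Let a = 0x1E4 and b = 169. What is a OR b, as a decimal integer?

493

0x1E4 = 111100100
169 = 010101001
 OR → 111101101 = 493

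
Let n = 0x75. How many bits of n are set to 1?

5

0x75 = 1110101
Count the 1s: 1 + 1 + 1 + 1 + 1 = 5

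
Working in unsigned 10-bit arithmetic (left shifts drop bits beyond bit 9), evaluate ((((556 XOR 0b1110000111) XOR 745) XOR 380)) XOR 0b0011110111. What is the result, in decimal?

713

556 = 1000101100
0b1110000111 = 1110000111
→ XOR → 0110101011 = 427
745 = 1011101001
→ XOR → 1101000010 = 834
380 = 0101111100
→ XOR → 1000111110 = 574
0b0011110111 = 0011110111
→ XOR → 1011001001 = 713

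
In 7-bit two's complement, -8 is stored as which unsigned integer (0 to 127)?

8 in 7 bits: 0001000
Invert: 1110111
Add 1:  1111000 = 120
(Check: 2^7 - 8 = 128 - 8 = 120.)

120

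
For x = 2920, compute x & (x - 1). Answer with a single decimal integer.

x = 101101101000 = 2920
x - 1 = 101101100111
AND   = 101101100000 = 2912
(x & (x - 1) clears the lowest set bit of x.)

2912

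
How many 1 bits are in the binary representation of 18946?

18946 = 100101000000010
Count the 1s: 1 + 1 + 1 + 1 = 4

4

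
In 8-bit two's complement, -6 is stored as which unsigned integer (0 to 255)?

6 in 8 bits: 00000110
Invert: 11111001
Add 1:  11111010 = 250
(Check: 2^8 - 6 = 256 - 6 = 250.)

250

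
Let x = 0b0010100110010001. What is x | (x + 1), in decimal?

10643

x = 10100110010001 = 10641
x + 1 = 10100110010010
OR    = 10100110010011 = 10643
(x | (x + 1) sets the lowest cleared bit.)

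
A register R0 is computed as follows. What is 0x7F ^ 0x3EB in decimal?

0x7F = 0001111111
0x3EB = 1111101011
XOR → 1110010100 = 916

916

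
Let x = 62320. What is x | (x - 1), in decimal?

x = 1111001101110000 = 62320
x - 1 = 1111001101101111
OR    = 1111001101111111 = 62335
(x | (x - 1) sets all bits below the lowest set bit.)

62335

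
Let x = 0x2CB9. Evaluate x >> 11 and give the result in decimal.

0x2CB9 = 10110010111001
shift right by 11 → 00000000000101 = 5
(equivalently, floor(11449 / 2048))

5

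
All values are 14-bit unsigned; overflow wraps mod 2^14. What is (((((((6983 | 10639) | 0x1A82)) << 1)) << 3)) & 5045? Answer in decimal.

6983 = 01101101000111
10639 = 10100110001111
→ | → 11101111001111 = 15311
0x1A82 = 01101010000010
→ | → 11101111001111 = 15311
→ << 1 (mod 2^14) → 11011110011110 = 14238
→ << 3 (mod 2^14) → 11110011110000 = 15600
5045 = 01001110110101
→ & → 01000010110000 = 4272

4272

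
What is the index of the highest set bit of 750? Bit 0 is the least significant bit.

9

750 = 1011101110
The topmost 1 is at position 9 (since 2^9 = 512 ≤ 750 < 1024).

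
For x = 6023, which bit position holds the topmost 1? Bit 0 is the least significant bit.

6023 = 1011110000111
The topmost 1 is at position 12 (since 2^12 = 4096 ≤ 6023 < 8192).

12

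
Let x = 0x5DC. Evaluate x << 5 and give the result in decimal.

0x5DC = 0000010111011100
shift left by 5 → 1011101110000000 = 48000
(equivalently, 1500 × 2^5 = 1500 × 32)

48000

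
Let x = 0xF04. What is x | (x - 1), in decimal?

x = 111100000100 = 3844
x - 1 = 111100000011
OR    = 111100000111 = 3847
(x | (x - 1) sets all bits below the lowest set bit.)

3847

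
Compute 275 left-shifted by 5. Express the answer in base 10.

8800

275 = 00000100010011
shift left by 5 → 10001001100000 = 8800
(equivalently, 275 × 2^5 = 275 × 32)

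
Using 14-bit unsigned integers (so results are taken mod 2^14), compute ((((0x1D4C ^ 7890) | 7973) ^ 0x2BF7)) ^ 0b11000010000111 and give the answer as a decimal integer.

0x1D4C = 01110101001100
7890 = 01111011010010
→ ^ → 00001110011110 = 926
7973 = 01111100100101
→ | → 01111110111111 = 8127
0x2BF7 = 10101111110111
→ ^ → 11010001001000 = 13384
0b11000010000111 = 11000010000111
→ ^ → 00010011001111 = 1231

1231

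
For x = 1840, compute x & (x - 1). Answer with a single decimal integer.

1824

x = 11100110000 = 1840
x - 1 = 11100101111
AND   = 11100100000 = 1824
(x & (x - 1) clears the lowest set bit of x.)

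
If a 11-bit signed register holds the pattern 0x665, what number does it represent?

pattern = 11001100101 (MSB is 1 ⇒ negative)
Invert: 00110011010, add 1 → 00110011011 = 411, so the value is -411.
(Equivalently: 1637 - 2^11 = 1637 - 2048 = -411.)

-411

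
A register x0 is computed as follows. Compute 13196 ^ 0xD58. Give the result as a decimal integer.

16084

13196 = 11001110001100
0xD58 = 00110101011000
XOR → 11111011010100 = 16084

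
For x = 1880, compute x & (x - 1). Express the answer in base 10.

x = 11101011000 = 1880
x - 1 = 11101010111
AND   = 11101010000 = 1872
(x & (x - 1) clears the lowest set bit of x.)

1872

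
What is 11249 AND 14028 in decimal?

11249 = 10101111110001
14028 = 11011011001100
AND → 10001011000000 = 8896

8896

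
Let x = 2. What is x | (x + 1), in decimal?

3

x = 10 = 2
x + 1 = 11
OR    = 11 = 3
(x | (x + 1) sets the lowest cleared bit.)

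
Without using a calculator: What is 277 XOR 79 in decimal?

346

277 = 100010101
79 = 001001111
XOR → 101011010 = 346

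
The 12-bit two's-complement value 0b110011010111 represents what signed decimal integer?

pattern = 110011010111 (MSB is 1 ⇒ negative)
Invert: 001100101000, add 1 → 001100101001 = 809, so the value is -809.
(Equivalently: 3287 - 2^12 = 3287 - 4096 = -809.)

-809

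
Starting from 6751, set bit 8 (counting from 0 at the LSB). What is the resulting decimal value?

x = 0001101001011111
bit 8 is currently 0; set it via x | (1 << 8) = x | 256
→ 0001101101011111 = 7007

7007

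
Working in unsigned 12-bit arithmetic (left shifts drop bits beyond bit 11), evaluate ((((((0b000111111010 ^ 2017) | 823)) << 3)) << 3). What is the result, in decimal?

0b000111111010 = 000111111010
2017 = 011111100001
→ ^ → 011000011011 = 1563
823 = 001100110111
→ | → 011100111111 = 1855
→ << 3 (mod 2^12) → 100111111000 = 2552
→ << 3 (mod 2^12) → 111111000000 = 4032

4032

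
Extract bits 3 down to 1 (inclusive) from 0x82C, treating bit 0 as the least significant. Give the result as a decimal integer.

v = 100000101100
Shift right by 1: 10000010110
Mask low 3 bits: 110 = 6

6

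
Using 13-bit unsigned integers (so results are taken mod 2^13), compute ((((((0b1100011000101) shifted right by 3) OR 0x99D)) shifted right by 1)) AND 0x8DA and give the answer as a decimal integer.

202

0b1100011000101 = 1100011000101
→ shifted right by 3 → 0001100011000 = 792
0x99D = 0100110011101
→ OR → 0101110011101 = 2973
→ shifted right by 1 → 0010111001110 = 1486
0x8DA = 0100011011010
→ AND → 0000011001010 = 202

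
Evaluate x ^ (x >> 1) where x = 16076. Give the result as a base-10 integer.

8618

x = 11111011001100 = 16076
x>>1 = 01111101100110
XOR  = 10000110101010 = 8618
(x ^ (x >> 1) gives the standard binary-reflected Gray code of x.)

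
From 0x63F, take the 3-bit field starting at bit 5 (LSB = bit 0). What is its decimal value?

v = 11000111111
Shift right by 5: 110001
Mask low 3 bits: 001 = 1

1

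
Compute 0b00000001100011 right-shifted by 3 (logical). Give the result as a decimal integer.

x = 1100011
shift right by 3 → 0001100 = 12
(equivalently, floor(99 / 8))

12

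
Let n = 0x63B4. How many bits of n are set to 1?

0x63B4 = 110001110110100
Count the 1s: 1 + 1 + 1 + 1 + 1 + 1 + 1 + 1 = 8

8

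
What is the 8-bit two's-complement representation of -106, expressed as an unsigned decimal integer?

150

106 in 8 bits: 01101010
Invert: 10010101
Add 1:  10010110 = 150
(Check: 2^8 - 106 = 256 - 106 = 150.)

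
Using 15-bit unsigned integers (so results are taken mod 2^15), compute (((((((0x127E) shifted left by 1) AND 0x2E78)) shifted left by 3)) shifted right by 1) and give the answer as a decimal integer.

4576

0x127E = 001001001111110
→ shifted left by 1 (mod 2^15) → 010010011111100 = 9468
0x2E78 = 010111001111000
→ AND → 010010001111000 = 9336
→ shifted left by 3 (mod 2^15) → 010001111000000 = 9152
→ shifted right by 1 → 001000111100000 = 4576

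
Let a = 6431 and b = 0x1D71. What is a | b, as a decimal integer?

6431 = 1100100011111
0x1D71 = 1110101110001
 OR → 1110101111111 = 7551

7551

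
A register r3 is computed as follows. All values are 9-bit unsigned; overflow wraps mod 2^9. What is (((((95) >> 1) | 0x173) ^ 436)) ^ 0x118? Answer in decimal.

95 = 001011111
→ >> 1 → 000101111 = 47
0x173 = 101110011
→ | → 101111111 = 383
436 = 110110100
→ ^ → 011001011 = 203
0x118 = 100011000
→ ^ → 111010011 = 467

467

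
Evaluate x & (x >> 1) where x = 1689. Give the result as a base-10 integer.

520

x = 11010011001 = 1689
x>>1 = 01101001100
AND  = 01000001000 = 520
(x & (x >> 1) has a 1 wherever x has two consecutive 1 bits.)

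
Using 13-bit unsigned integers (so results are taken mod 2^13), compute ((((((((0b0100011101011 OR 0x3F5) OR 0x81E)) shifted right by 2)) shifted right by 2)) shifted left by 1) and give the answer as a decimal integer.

382

0b0100011101011 = 0100011101011
0x3F5 = 0001111110101
→ OR → 0101111111111 = 3071
0x81E = 0100000011110
→ OR → 0101111111111 = 3071
→ shifted right by 2 → 0001011111111 = 767
→ shifted right by 2 → 0000010111111 = 191
→ shifted left by 1 (mod 2^13) → 0000101111110 = 382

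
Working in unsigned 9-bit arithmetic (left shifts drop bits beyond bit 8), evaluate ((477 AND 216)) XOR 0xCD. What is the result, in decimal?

21

477 = 111011101
216 = 011011000
→ AND → 011011000 = 216
0xCD = 011001101
→ XOR → 000010101 = 21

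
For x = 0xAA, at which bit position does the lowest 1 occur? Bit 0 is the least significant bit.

0xAA = 10101010
Trailing zeros: 1, so the lowest set bit is bit 1 (value 2).

1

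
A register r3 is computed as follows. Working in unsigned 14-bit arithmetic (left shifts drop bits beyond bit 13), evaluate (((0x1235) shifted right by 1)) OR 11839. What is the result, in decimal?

0x1235 = 01001000110101
→ shifted right by 1 → 00100100011010 = 2330
11839 = 10111000111111
→ OR → 10111100111111 = 12095

12095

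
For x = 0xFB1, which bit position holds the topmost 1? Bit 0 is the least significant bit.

0xFB1 = 111110110001
The topmost 1 is at position 11 (since 2^11 = 2048 ≤ 4017 < 4096).

11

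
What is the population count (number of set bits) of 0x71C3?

8

0x71C3 = 111000111000011
Count the 1s: 1 + 1 + 1 + 1 + 1 + 1 + 1 + 1 = 8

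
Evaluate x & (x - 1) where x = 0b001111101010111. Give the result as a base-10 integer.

8022

x = 1111101010111 = 8023
x - 1 = 1111101010110
AND   = 1111101010110 = 8022
(x & (x - 1) clears the lowest set bit of x.)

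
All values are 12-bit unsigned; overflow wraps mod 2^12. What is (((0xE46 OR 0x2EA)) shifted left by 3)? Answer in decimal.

0xE46 = 111001000110
0x2EA = 001011101010
→ OR → 111011101110 = 3822
→ shifted left by 3 (mod 2^12) → 011101110000 = 1904

1904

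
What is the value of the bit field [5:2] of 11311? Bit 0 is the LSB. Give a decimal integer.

v = 10110000101111
Shift right by 2: 101100001011
Mask low 4 bits: 1011 = 11

11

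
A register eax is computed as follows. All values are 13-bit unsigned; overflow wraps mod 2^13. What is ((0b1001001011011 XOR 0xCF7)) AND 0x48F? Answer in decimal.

0b1001001011011 = 1001001011011
0xCF7 = 0110011110111
→ XOR → 1111010101100 = 7852
0x48F = 0010010001111
→ AND → 0010010001100 = 1164

1164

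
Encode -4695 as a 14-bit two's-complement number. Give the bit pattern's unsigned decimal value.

11689

4695 in 14 bits: 01001001010111
Invert: 10110110101000
Add 1:  10110110101001 = 11689
(Check: 2^14 - 4695 = 16384 - 4695 = 11689.)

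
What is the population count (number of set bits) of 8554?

8554 = 10000101101010
Count the 1s: 1 + 1 + 1 + 1 + 1 + 1 = 6

6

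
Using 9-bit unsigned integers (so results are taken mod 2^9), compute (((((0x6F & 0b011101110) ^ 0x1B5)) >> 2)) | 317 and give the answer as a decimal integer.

0x6F = 001101111
0b011101110 = 011101110
→ & → 001101110 = 110
0x1B5 = 110110101
→ ^ → 111011011 = 475
→ >> 2 → 001110110 = 118
317 = 100111101
→ | → 101111111 = 383

383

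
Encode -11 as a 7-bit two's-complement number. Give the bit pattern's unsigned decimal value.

11 in 7 bits: 0001011
Invert: 1110100
Add 1:  1110101 = 117
(Check: 2^7 - 11 = 128 - 11 = 117.)

117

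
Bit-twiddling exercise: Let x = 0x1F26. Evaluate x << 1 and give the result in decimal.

0x1F26 = 01111100100110
shift left by 1 → 11111001001100 = 15948
(equivalently, 7974 × 2^1 = 7974 × 2)

15948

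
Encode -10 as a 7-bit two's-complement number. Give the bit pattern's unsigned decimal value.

118

10 in 7 bits: 0001010
Invert: 1110101
Add 1:  1110110 = 118
(Check: 2^7 - 10 = 128 - 10 = 118.)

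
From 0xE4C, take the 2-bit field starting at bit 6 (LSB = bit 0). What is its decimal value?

v = 111001001100
Shift right by 6: 111001
Mask low 2 bits: 01 = 1

1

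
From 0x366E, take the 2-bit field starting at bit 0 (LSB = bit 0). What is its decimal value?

v = 11011001101110
Shift right by 0: 11011001101110
Mask low 2 bits: 10 = 2

2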